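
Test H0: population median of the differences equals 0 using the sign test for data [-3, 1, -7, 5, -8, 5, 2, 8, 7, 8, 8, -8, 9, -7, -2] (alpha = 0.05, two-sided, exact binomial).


Step 1: Discard zero differences. Original n = 15; n_eff = number of nonzero differences = 15.
Nonzero differences (with sign): -3, +1, -7, +5, -8, +5, +2, +8, +7, +8, +8, -8, +9, -7, -2
Step 2: Count signs: positive = 9, negative = 6.
Step 3: Under H0: P(positive) = 0.5, so the number of positives S ~ Bin(15, 0.5).
Step 4: Two-sided exact p-value = sum of Bin(15,0.5) probabilities at or below the observed probability = 0.607239.
Step 5: alpha = 0.05. fail to reject H0.

n_eff = 15, pos = 9, neg = 6, p = 0.607239, fail to reject H0.


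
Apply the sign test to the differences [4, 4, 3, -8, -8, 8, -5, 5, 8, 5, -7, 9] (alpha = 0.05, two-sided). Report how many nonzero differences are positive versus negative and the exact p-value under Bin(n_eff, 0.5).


Step 1: Discard zero differences. Original n = 12; n_eff = number of nonzero differences = 12.
Nonzero differences (with sign): +4, +4, +3, -8, -8, +8, -5, +5, +8, +5, -7, +9
Step 2: Count signs: positive = 8, negative = 4.
Step 3: Under H0: P(positive) = 0.5, so the number of positives S ~ Bin(12, 0.5).
Step 4: Two-sided exact p-value = sum of Bin(12,0.5) probabilities at or below the observed probability = 0.387695.
Step 5: alpha = 0.05. fail to reject H0.

n_eff = 12, pos = 8, neg = 4, p = 0.387695, fail to reject H0.


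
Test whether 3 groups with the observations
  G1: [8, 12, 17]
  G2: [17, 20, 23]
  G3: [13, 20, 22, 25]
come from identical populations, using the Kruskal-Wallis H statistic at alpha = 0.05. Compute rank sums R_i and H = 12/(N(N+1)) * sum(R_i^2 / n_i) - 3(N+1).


Step 1: Combine all N = 10 observations and assign midranks.
sorted (value, group, rank): (8,G1,1), (12,G1,2), (13,G3,3), (17,G1,4.5), (17,G2,4.5), (20,G2,6.5), (20,G3,6.5), (22,G3,8), (23,G2,9), (25,G3,10)
Step 2: Sum ranks within each group.
R_1 = 7.5 (n_1 = 3)
R_2 = 20 (n_2 = 3)
R_3 = 27.5 (n_3 = 4)
Step 3: H = 12/(N(N+1)) * sum(R_i^2/n_i) - 3(N+1)
     = 12/(10*11) * (7.5^2/3 + 20^2/3 + 27.5^2/4) - 3*11
     = 0.109091 * 341.146 - 33
     = 4.215909.
Step 4: Ties present; correction factor C = 1 - 12/(10^3 - 10) = 0.987879. Corrected H = 4.215909 / 0.987879 = 4.267638.
Step 5: Under H0, H ~ chi^2(2); p-value = 0.118384.
Step 6: alpha = 0.05. fail to reject H0.

H = 4.2676, df = 2, p = 0.118384, fail to reject H0.


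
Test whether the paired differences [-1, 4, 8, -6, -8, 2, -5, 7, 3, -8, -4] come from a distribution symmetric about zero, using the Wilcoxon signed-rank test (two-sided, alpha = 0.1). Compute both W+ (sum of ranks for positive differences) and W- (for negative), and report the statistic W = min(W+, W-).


Step 1: Drop any zero differences (none here) and take |d_i|.
|d| = [1, 4, 8, 6, 8, 2, 5, 7, 3, 8, 4]
Step 2: Midrank |d_i| (ties get averaged ranks).
ranks: |1|->1, |4|->4.5, |8|->10, |6|->7, |8|->10, |2|->2, |5|->6, |7|->8, |3|->3, |8|->10, |4|->4.5
Step 3: Attach original signs; sum ranks with positive sign and with negative sign.
W+ = 4.5 + 10 + 2 + 8 + 3 = 27.5
W- = 1 + 7 + 10 + 6 + 10 + 4.5 = 38.5
(Check: W+ + W- = 66 should equal n(n+1)/2 = 66.)
Step 4: Test statistic W = min(W+, W-) = 27.5.
Step 5: Ties in |d|, so use the tie-corrected normal approximation.
        E[W] = n(n+1)/4 = 11*12/4 = 33.
        Tie groups: |d|=4 (t=2), |d|=8 (t=3); sum(t^3 - t) = 30.
        Var[W] = n(n+1)(2n+1)/24 - sum(t^3-t)/48 = 3036/24 - 30/48 = 125.875.
        z = (W - E[W]) / sqrt(Var[W]) = (27.5 - 33) / 11.2194 = -0.4902.
        Two-sided p = 2*Phi(z) = 0.623977.
Step 6: alpha = 0.1. fail to reject H0.

W+ = 27.5, W- = 38.5, W = min = 27.5, p = 0.623977, fail to reject H0.


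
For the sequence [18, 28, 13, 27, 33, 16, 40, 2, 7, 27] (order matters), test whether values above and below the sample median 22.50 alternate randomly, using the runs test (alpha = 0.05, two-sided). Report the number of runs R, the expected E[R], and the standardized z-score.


Step 1: Compute median = 22.50; label A = above, B = below.
Labels in order: BABAABABBA  (n_A = 5, n_B = 5)
Step 2: Count runs R = 8.
Step 3: Under H0 (random ordering), E[R] = 2*n_A*n_B/(n_A+n_B) + 1 = 2*5*5/10 + 1 = 6.0000.
        Var[R] = 2*n_A*n_B*(2*n_A*n_B - n_A - n_B) / ((n_A+n_B)^2 * (n_A+n_B-1)) = 2000/900 = 2.2222.
        SD[R] = 1.4907.
Step 4: Continuity-corrected z = (R - 0.5 - E[R]) / SD[R] = (8 - 0.5 - 6.0000) / 1.4907 = 1.0062.
Step 5: Two-sided p-value via normal approximation = 2*(1 - Phi(|z|)) = 0.314305.
Step 6: alpha = 0.05. fail to reject H0.

R = 8, z = 1.0062, p = 0.314305, fail to reject H0.


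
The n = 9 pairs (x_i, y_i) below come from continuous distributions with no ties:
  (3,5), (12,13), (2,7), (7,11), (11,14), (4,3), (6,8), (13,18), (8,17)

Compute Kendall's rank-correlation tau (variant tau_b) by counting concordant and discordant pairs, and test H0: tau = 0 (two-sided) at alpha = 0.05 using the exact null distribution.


Step 1: Enumerate the 36 unordered pairs (i,j) with i<j and classify each by sign(x_j-x_i) * sign(y_j-y_i).
  (1,2):dx=+9,dy=+8->C; (1,3):dx=-1,dy=+2->D; (1,4):dx=+4,dy=+6->C; (1,5):dx=+8,dy=+9->C
  (1,6):dx=+1,dy=-2->D; (1,7):dx=+3,dy=+3->C; (1,8):dx=+10,dy=+13->C; (1,9):dx=+5,dy=+12->C
  (2,3):dx=-10,dy=-6->C; (2,4):dx=-5,dy=-2->C; (2,5):dx=-1,dy=+1->D; (2,6):dx=-8,dy=-10->C
  (2,7):dx=-6,dy=-5->C; (2,8):dx=+1,dy=+5->C; (2,9):dx=-4,dy=+4->D; (3,4):dx=+5,dy=+4->C
  (3,5):dx=+9,dy=+7->C; (3,6):dx=+2,dy=-4->D; (3,7):dx=+4,dy=+1->C; (3,8):dx=+11,dy=+11->C
  (3,9):dx=+6,dy=+10->C; (4,5):dx=+4,dy=+3->C; (4,6):dx=-3,dy=-8->C; (4,7):dx=-1,dy=-3->C
  (4,8):dx=+6,dy=+7->C; (4,9):dx=+1,dy=+6->C; (5,6):dx=-7,dy=-11->C; (5,7):dx=-5,dy=-6->C
  (5,8):dx=+2,dy=+4->C; (5,9):dx=-3,dy=+3->D; (6,7):dx=+2,dy=+5->C; (6,8):dx=+9,dy=+15->C
  (6,9):dx=+4,dy=+14->C; (7,8):dx=+7,dy=+10->C; (7,9):dx=+2,dy=+9->C; (8,9):dx=-5,dy=-1->C
Step 2: C = 30, D = 6, total pairs = 36.
Step 3: tau = (C - D)/(n(n-1)/2) = (30 - 6)/36 = 0.666667.
Step 4: Exact two-sided p-value (enumerate n! = 362880 permutations of y under H0): p = 0.012665.
Step 5: alpha = 0.05. reject H0.

tau_b = 0.6667 (C=30, D=6), p = 0.012665, reject H0.


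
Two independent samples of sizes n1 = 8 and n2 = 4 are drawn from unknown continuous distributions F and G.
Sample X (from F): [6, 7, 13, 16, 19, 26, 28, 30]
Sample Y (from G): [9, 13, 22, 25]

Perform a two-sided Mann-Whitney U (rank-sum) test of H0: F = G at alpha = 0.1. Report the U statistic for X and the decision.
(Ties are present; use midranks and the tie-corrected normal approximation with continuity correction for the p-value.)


Step 1: Combine and sort all 12 observations; assign midranks.
sorted (value, group): (6,X), (7,X), (9,Y), (13,X), (13,Y), (16,X), (19,X), (22,Y), (25,Y), (26,X), (28,X), (30,X)
ranks: 6->1, 7->2, 9->3, 13->4.5, 13->4.5, 16->6, 19->7, 22->8, 25->9, 26->10, 28->11, 30->12
Step 2: Rank sum for X: R1 = 1 + 2 + 4.5 + 6 + 7 + 10 + 11 + 12 = 53.5.
Step 3: U_X = R1 - n1(n1+1)/2 = 53.5 - 8*9/2 = 53.5 - 36 = 17.5.
       U_Y = n1*n2 - U_X = 32 - 17.5 = 14.5.
Step 4: Ties are present, so use the tie-corrected normal approximation (with continuity correction) for the p-value.
Step 5: p-value = 0.864901; compare to alpha = 0.1. fail to reject H0.

U_X = 17.5, p = 0.864901, fail to reject H0 at alpha = 0.1.


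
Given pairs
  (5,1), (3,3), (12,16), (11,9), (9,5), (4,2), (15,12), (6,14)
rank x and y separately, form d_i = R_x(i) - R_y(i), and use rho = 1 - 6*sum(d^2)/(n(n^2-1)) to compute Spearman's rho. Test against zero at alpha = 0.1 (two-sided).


Step 1: Rank x and y separately (midranks; no ties here).
rank(x): 5->3, 3->1, 12->7, 11->6, 9->5, 4->2, 15->8, 6->4
rank(y): 1->1, 3->3, 16->8, 9->5, 5->4, 2->2, 12->6, 14->7
Step 2: d_i = R_x(i) - R_y(i); compute d_i^2.
  (3-1)^2=4, (1-3)^2=4, (7-8)^2=1, (6-5)^2=1, (5-4)^2=1, (2-2)^2=0, (8-6)^2=4, (4-7)^2=9
sum(d^2) = 24.
Step 3: rho = 1 - 6*24 / (8*(8^2 - 1)) = 1 - 144/504 = 0.714286.
Step 4: Under H0, t = rho * sqrt((n-2)/(1-rho^2)) = 2.5000 ~ t(6).
Step 5: Two-sided p-value from the t-distribution with 6 df = 0.046528.
Step 6: alpha = 0.1. reject H0.

rho = 0.7143, p = 0.046528, reject H0 at alpha = 0.1.


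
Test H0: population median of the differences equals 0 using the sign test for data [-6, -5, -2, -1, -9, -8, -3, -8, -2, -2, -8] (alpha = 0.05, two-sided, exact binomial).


Step 1: Discard zero differences. Original n = 11; n_eff = number of nonzero differences = 11.
Nonzero differences (with sign): -6, -5, -2, -1, -9, -8, -3, -8, -2, -2, -8
Step 2: Count signs: positive = 0, negative = 11.
Step 3: Under H0: P(positive) = 0.5, so the number of positives S ~ Bin(11, 0.5).
Step 4: Two-sided exact p-value = sum of Bin(11,0.5) probabilities at or below the observed probability = 0.000977.
Step 5: alpha = 0.05. reject H0.

n_eff = 11, pos = 0, neg = 11, p = 0.000977, reject H0.


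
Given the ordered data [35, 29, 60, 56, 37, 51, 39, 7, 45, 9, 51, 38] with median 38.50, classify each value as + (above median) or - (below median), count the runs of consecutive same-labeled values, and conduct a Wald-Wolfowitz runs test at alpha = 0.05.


Step 1: Compute median = 38.50; label A = above, B = below.
Labels in order: BBAABAABABAB  (n_A = 6, n_B = 6)
Step 2: Count runs R = 9.
Step 3: Under H0 (random ordering), E[R] = 2*n_A*n_B/(n_A+n_B) + 1 = 2*6*6/12 + 1 = 7.0000.
        Var[R] = 2*n_A*n_B*(2*n_A*n_B - n_A - n_B) / ((n_A+n_B)^2 * (n_A+n_B-1)) = 4320/1584 = 2.7273.
        SD[R] = 1.6514.
Step 4: Continuity-corrected z = (R - 0.5 - E[R]) / SD[R] = (9 - 0.5 - 7.0000) / 1.6514 = 0.9083.
Step 5: Two-sided p-value via normal approximation = 2*(1 - Phi(|z|)) = 0.363722.
Step 6: alpha = 0.05. fail to reject H0.

R = 9, z = 0.9083, p = 0.363722, fail to reject H0.


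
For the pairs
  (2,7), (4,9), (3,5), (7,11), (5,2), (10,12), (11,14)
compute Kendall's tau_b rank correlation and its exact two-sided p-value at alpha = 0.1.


Step 1: Enumerate the 21 unordered pairs (i,j) with i<j and classify each by sign(x_j-x_i) * sign(y_j-y_i).
  (1,2):dx=+2,dy=+2->C; (1,3):dx=+1,dy=-2->D; (1,4):dx=+5,dy=+4->C; (1,5):dx=+3,dy=-5->D
  (1,6):dx=+8,dy=+5->C; (1,7):dx=+9,dy=+7->C; (2,3):dx=-1,dy=-4->C; (2,4):dx=+3,dy=+2->C
  (2,5):dx=+1,dy=-7->D; (2,6):dx=+6,dy=+3->C; (2,7):dx=+7,dy=+5->C; (3,4):dx=+4,dy=+6->C
  (3,5):dx=+2,dy=-3->D; (3,6):dx=+7,dy=+7->C; (3,7):dx=+8,dy=+9->C; (4,5):dx=-2,dy=-9->C
  (4,6):dx=+3,dy=+1->C; (4,7):dx=+4,dy=+3->C; (5,6):dx=+5,dy=+10->C; (5,7):dx=+6,dy=+12->C
  (6,7):dx=+1,dy=+2->C
Step 2: C = 17, D = 4, total pairs = 21.
Step 3: tau = (C - D)/(n(n-1)/2) = (17 - 4)/21 = 0.619048.
Step 4: Exact two-sided p-value (enumerate n! = 5040 permutations of y under H0): p = 0.069048.
Step 5: alpha = 0.1. reject H0.

tau_b = 0.6190 (C=17, D=4), p = 0.069048, reject H0.


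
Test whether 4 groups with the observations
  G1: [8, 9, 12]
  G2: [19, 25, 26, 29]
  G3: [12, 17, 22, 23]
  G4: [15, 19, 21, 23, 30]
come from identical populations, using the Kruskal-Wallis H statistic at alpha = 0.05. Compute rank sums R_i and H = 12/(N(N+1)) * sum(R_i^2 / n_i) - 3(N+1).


Step 1: Combine all N = 16 observations and assign midranks.
sorted (value, group, rank): (8,G1,1), (9,G1,2), (12,G1,3.5), (12,G3,3.5), (15,G4,5), (17,G3,6), (19,G2,7.5), (19,G4,7.5), (21,G4,9), (22,G3,10), (23,G3,11.5), (23,G4,11.5), (25,G2,13), (26,G2,14), (29,G2,15), (30,G4,16)
Step 2: Sum ranks within each group.
R_1 = 6.5 (n_1 = 3)
R_2 = 49.5 (n_2 = 4)
R_3 = 31 (n_3 = 4)
R_4 = 49 (n_4 = 5)
Step 3: H = 12/(N(N+1)) * sum(R_i^2/n_i) - 3(N+1)
     = 12/(16*17) * (6.5^2/3 + 49.5^2/4 + 31^2/4 + 49^2/5) - 3*17
     = 0.044118 * 1347.1 - 51
     = 8.430699.
Step 4: Ties present; correction factor C = 1 - 18/(16^3 - 16) = 0.995588. Corrected H = 8.430699 / 0.995588 = 8.468058.
Step 5: Under H0, H ~ chi^2(3); p-value = 0.037267.
Step 6: alpha = 0.05. reject H0.

H = 8.4681, df = 3, p = 0.037267, reject H0.


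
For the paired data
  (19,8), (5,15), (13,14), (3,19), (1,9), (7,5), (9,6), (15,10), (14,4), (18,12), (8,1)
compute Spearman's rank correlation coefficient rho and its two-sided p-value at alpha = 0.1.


Step 1: Rank x and y separately (midranks; no ties here).
rank(x): 19->11, 5->3, 13->7, 3->2, 1->1, 7->4, 9->6, 15->9, 14->8, 18->10, 8->5
rank(y): 8->5, 15->10, 14->9, 19->11, 9->6, 5->3, 6->4, 10->7, 4->2, 12->8, 1->1
Step 2: d_i = R_x(i) - R_y(i); compute d_i^2.
  (11-5)^2=36, (3-10)^2=49, (7-9)^2=4, (2-11)^2=81, (1-6)^2=25, (4-3)^2=1, (6-4)^2=4, (9-7)^2=4, (8-2)^2=36, (10-8)^2=4, (5-1)^2=16
sum(d^2) = 260.
Step 3: rho = 1 - 6*260 / (11*(11^2 - 1)) = 1 - 1560/1320 = -0.181818.
Step 4: Under H0, t = rho * sqrt((n-2)/(1-rho^2)) = -0.5547 ~ t(9).
Step 5: Two-sided p-value from the t-distribution with 9 df = 0.592615.
Step 6: alpha = 0.1. fail to reject H0.

rho = -0.1818, p = 0.592615, fail to reject H0 at alpha = 0.1.


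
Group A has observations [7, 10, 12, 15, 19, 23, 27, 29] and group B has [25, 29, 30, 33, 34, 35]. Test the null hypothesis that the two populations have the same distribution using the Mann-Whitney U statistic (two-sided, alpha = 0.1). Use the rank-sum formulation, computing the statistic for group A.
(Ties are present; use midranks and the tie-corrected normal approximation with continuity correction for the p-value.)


Step 1: Combine and sort all 14 observations; assign midranks.
sorted (value, group): (7,X), (10,X), (12,X), (15,X), (19,X), (23,X), (25,Y), (27,X), (29,X), (29,Y), (30,Y), (33,Y), (34,Y), (35,Y)
ranks: 7->1, 10->2, 12->3, 15->4, 19->5, 23->6, 25->7, 27->8, 29->9.5, 29->9.5, 30->11, 33->12, 34->13, 35->14
Step 2: Rank sum for X: R1 = 1 + 2 + 3 + 4 + 5 + 6 + 8 + 9.5 = 38.5.
Step 3: U_X = R1 - n1(n1+1)/2 = 38.5 - 8*9/2 = 38.5 - 36 = 2.5.
       U_Y = n1*n2 - U_X = 48 - 2.5 = 45.5.
Step 4: Ties are present, so use the tie-corrected normal approximation (with continuity correction) for the p-value.
Step 5: p-value = 0.006646; compare to alpha = 0.1. reject H0.

U_X = 2.5, p = 0.006646, reject H0 at alpha = 0.1.


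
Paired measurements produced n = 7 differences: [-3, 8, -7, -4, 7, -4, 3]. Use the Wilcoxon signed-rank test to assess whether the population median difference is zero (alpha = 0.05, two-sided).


Step 1: Drop any zero differences (none here) and take |d_i|.
|d| = [3, 8, 7, 4, 7, 4, 3]
Step 2: Midrank |d_i| (ties get averaged ranks).
ranks: |3|->1.5, |8|->7, |7|->5.5, |4|->3.5, |7|->5.5, |4|->3.5, |3|->1.5
Step 3: Attach original signs; sum ranks with positive sign and with negative sign.
W+ = 7 + 5.5 + 1.5 = 14
W- = 1.5 + 5.5 + 3.5 + 3.5 = 14
(Check: W+ + W- = 28 should equal n(n+1)/2 = 28.)
Step 4: Test statistic W = min(W+, W-) = 14.
Step 5: Ties in |d|, so use the tie-corrected normal approximation.
        E[W] = n(n+1)/4 = 7*8/4 = 14.
        Tie groups: |d|=3 (t=2), |d|=4 (t=2), |d|=7 (t=2); sum(t^3 - t) = 18.
        Var[W] = n(n+1)(2n+1)/24 - sum(t^3-t)/48 = 840/24 - 18/48 = 34.625.
        z = (W - E[W]) / sqrt(Var[W]) = (14 - 14) / 5.8843 = 0.0000.
        Two-sided p = 2*Phi(z) = 1.000000.
Step 6: alpha = 0.05. fail to reject H0.

W+ = 14, W- = 14, W = min = 14, p = 1.000000, fail to reject H0.


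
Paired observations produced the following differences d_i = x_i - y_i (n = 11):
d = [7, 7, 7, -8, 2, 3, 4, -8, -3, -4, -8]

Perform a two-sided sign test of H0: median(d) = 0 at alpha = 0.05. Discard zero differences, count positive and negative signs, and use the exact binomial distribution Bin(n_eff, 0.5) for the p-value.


Step 1: Discard zero differences. Original n = 11; n_eff = number of nonzero differences = 11.
Nonzero differences (with sign): +7, +7, +7, -8, +2, +3, +4, -8, -3, -4, -8
Step 2: Count signs: positive = 6, negative = 5.
Step 3: Under H0: P(positive) = 0.5, so the number of positives S ~ Bin(11, 0.5).
Step 4: Two-sided exact p-value = sum of Bin(11,0.5) probabilities at or below the observed probability = 1.000000.
Step 5: alpha = 0.05. fail to reject H0.

n_eff = 11, pos = 6, neg = 5, p = 1.000000, fail to reject H0.


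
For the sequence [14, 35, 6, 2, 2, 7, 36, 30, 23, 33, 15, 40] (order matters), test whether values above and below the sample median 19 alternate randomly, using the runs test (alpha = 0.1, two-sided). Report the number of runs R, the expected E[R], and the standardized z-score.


Step 1: Compute median = 19; label A = above, B = below.
Labels in order: BABBBBAAAABA  (n_A = 6, n_B = 6)
Step 2: Count runs R = 6.
Step 3: Under H0 (random ordering), E[R] = 2*n_A*n_B/(n_A+n_B) + 1 = 2*6*6/12 + 1 = 7.0000.
        Var[R] = 2*n_A*n_B*(2*n_A*n_B - n_A - n_B) / ((n_A+n_B)^2 * (n_A+n_B-1)) = 4320/1584 = 2.7273.
        SD[R] = 1.6514.
Step 4: Continuity-corrected z = (R + 0.5 - E[R]) / SD[R] = (6 + 0.5 - 7.0000) / 1.6514 = -0.3028.
Step 5: Two-sided p-value via normal approximation = 2*(1 - Phi(|z|)) = 0.762069.
Step 6: alpha = 0.1. fail to reject H0.

R = 6, z = -0.3028, p = 0.762069, fail to reject H0.


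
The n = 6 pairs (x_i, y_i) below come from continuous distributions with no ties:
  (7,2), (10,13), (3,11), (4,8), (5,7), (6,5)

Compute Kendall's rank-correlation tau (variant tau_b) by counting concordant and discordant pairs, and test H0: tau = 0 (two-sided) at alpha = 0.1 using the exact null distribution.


Step 1: Enumerate the 15 unordered pairs (i,j) with i<j and classify each by sign(x_j-x_i) * sign(y_j-y_i).
  (1,2):dx=+3,dy=+11->C; (1,3):dx=-4,dy=+9->D; (1,4):dx=-3,dy=+6->D; (1,5):dx=-2,dy=+5->D
  (1,6):dx=-1,dy=+3->D; (2,3):dx=-7,dy=-2->C; (2,4):dx=-6,dy=-5->C; (2,5):dx=-5,dy=-6->C
  (2,6):dx=-4,dy=-8->C; (3,4):dx=+1,dy=-3->D; (3,5):dx=+2,dy=-4->D; (3,6):dx=+3,dy=-6->D
  (4,5):dx=+1,dy=-1->D; (4,6):dx=+2,dy=-3->D; (5,6):dx=+1,dy=-2->D
Step 2: C = 5, D = 10, total pairs = 15.
Step 3: tau = (C - D)/(n(n-1)/2) = (5 - 10)/15 = -0.333333.
Step 4: Exact two-sided p-value (enumerate n! = 720 permutations of y under H0): p = 0.469444.
Step 5: alpha = 0.1. fail to reject H0.

tau_b = -0.3333 (C=5, D=10), p = 0.469444, fail to reject H0.


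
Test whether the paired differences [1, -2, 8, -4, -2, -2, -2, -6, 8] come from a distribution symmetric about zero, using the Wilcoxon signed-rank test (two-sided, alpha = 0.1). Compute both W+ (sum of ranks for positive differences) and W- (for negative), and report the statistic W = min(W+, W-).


Step 1: Drop any zero differences (none here) and take |d_i|.
|d| = [1, 2, 8, 4, 2, 2, 2, 6, 8]
Step 2: Midrank |d_i| (ties get averaged ranks).
ranks: |1|->1, |2|->3.5, |8|->8.5, |4|->6, |2|->3.5, |2|->3.5, |2|->3.5, |6|->7, |8|->8.5
Step 3: Attach original signs; sum ranks with positive sign and with negative sign.
W+ = 1 + 8.5 + 8.5 = 18
W- = 3.5 + 6 + 3.5 + 3.5 + 3.5 + 7 = 27
(Check: W+ + W- = 45 should equal n(n+1)/2 = 45.)
Step 4: Test statistic W = min(W+, W-) = 18.
Step 5: Ties in |d|, so use the tie-corrected normal approximation.
        E[W] = n(n+1)/4 = 9*10/4 = 22.5.
        Tie groups: |d|=2 (t=4), |d|=8 (t=2); sum(t^3 - t) = 66.
        Var[W] = n(n+1)(2n+1)/24 - sum(t^3-t)/48 = 1710/24 - 66/48 = 69.875.
        z = (W - E[W]) / sqrt(Var[W]) = (18 - 22.5) / 8.3591 = -0.5383.
        Two-sided p = 2*Phi(z) = 0.590347.
Step 6: alpha = 0.1. fail to reject H0.

W+ = 18, W- = 27, W = min = 18, p = 0.590347, fail to reject H0.


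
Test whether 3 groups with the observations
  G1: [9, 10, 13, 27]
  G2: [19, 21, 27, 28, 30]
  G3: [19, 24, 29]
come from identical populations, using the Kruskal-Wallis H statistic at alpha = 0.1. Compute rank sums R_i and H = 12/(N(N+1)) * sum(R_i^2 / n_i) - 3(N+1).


Step 1: Combine all N = 12 observations and assign midranks.
sorted (value, group, rank): (9,G1,1), (10,G1,2), (13,G1,3), (19,G2,4.5), (19,G3,4.5), (21,G2,6), (24,G3,7), (27,G1,8.5), (27,G2,8.5), (28,G2,10), (29,G3,11), (30,G2,12)
Step 2: Sum ranks within each group.
R_1 = 14.5 (n_1 = 4)
R_2 = 41 (n_2 = 5)
R_3 = 22.5 (n_3 = 3)
Step 3: H = 12/(N(N+1)) * sum(R_i^2/n_i) - 3(N+1)
     = 12/(12*13) * (14.5^2/4 + 41^2/5 + 22.5^2/3) - 3*13
     = 0.076923 * 557.513 - 39
     = 3.885577.
Step 4: Ties present; correction factor C = 1 - 12/(12^3 - 12) = 0.993007. Corrected H = 3.885577 / 0.993007 = 3.912940.
Step 5: Under H0, H ~ chi^2(2); p-value = 0.141357.
Step 6: alpha = 0.1. fail to reject H0.

H = 3.9129, df = 2, p = 0.141357, fail to reject H0.


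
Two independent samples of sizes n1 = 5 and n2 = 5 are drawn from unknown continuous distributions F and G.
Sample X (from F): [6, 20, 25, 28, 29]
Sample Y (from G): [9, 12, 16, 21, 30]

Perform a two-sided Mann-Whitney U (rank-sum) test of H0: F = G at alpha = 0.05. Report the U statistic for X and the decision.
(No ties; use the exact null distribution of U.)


Step 1: Combine and sort all 10 observations; assign midranks.
sorted (value, group): (6,X), (9,Y), (12,Y), (16,Y), (20,X), (21,Y), (25,X), (28,X), (29,X), (30,Y)
ranks: 6->1, 9->2, 12->3, 16->4, 20->5, 21->6, 25->7, 28->8, 29->9, 30->10
Step 2: Rank sum for X: R1 = 1 + 5 + 7 + 8 + 9 = 30.
Step 3: U_X = R1 - n1(n1+1)/2 = 30 - 5*6/2 = 30 - 15 = 15.
       U_Y = n1*n2 - U_X = 25 - 15 = 10.
Step 4: No ties, so the exact null distribution of U (based on enumerating the C(10,5) = 252 equally likely rank assignments) gives the two-sided p-value.
Step 5: p-value = 0.690476; compare to alpha = 0.05. fail to reject H0.

U_X = 15, p = 0.690476, fail to reject H0 at alpha = 0.05.


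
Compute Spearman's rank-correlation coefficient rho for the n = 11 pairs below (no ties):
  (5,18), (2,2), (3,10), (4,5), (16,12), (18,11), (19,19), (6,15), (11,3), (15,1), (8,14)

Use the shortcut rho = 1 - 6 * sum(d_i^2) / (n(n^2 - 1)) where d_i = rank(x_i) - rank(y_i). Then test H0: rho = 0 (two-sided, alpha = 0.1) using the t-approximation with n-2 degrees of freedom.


Step 1: Rank x and y separately (midranks; no ties here).
rank(x): 5->4, 2->1, 3->2, 4->3, 16->9, 18->10, 19->11, 6->5, 11->7, 15->8, 8->6
rank(y): 18->10, 2->2, 10->5, 5->4, 12->7, 11->6, 19->11, 15->9, 3->3, 1->1, 14->8
Step 2: d_i = R_x(i) - R_y(i); compute d_i^2.
  (4-10)^2=36, (1-2)^2=1, (2-5)^2=9, (3-4)^2=1, (9-7)^2=4, (10-6)^2=16, (11-11)^2=0, (5-9)^2=16, (7-3)^2=16, (8-1)^2=49, (6-8)^2=4
sum(d^2) = 152.
Step 3: rho = 1 - 6*152 / (11*(11^2 - 1)) = 1 - 912/1320 = 0.309091.
Step 4: Under H0, t = rho * sqrt((n-2)/(1-rho^2)) = 0.9750 ~ t(9).
Step 5: Two-sided p-value from the t-distribution with 9 df = 0.355028.
Step 6: alpha = 0.1. fail to reject H0.

rho = 0.3091, p = 0.355028, fail to reject H0 at alpha = 0.1.


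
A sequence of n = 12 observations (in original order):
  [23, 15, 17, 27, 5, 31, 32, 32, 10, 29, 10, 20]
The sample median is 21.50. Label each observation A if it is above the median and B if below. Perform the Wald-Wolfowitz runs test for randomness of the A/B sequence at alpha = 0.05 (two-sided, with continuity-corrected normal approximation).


Step 1: Compute median = 21.50; label A = above, B = below.
Labels in order: ABBABAAABABB  (n_A = 6, n_B = 6)
Step 2: Count runs R = 8.
Step 3: Under H0 (random ordering), E[R] = 2*n_A*n_B/(n_A+n_B) + 1 = 2*6*6/12 + 1 = 7.0000.
        Var[R] = 2*n_A*n_B*(2*n_A*n_B - n_A - n_B) / ((n_A+n_B)^2 * (n_A+n_B-1)) = 4320/1584 = 2.7273.
        SD[R] = 1.6514.
Step 4: Continuity-corrected z = (R - 0.5 - E[R]) / SD[R] = (8 - 0.5 - 7.0000) / 1.6514 = 0.3028.
Step 5: Two-sided p-value via normal approximation = 2*(1 - Phi(|z|)) = 0.762069.
Step 6: alpha = 0.05. fail to reject H0.

R = 8, z = 0.3028, p = 0.762069, fail to reject H0.


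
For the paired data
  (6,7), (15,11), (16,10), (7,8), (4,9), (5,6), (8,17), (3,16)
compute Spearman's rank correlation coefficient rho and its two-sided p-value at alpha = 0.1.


Step 1: Rank x and y separately (midranks; no ties here).
rank(x): 6->4, 15->7, 16->8, 7->5, 4->2, 5->3, 8->6, 3->1
rank(y): 7->2, 11->6, 10->5, 8->3, 9->4, 6->1, 17->8, 16->7
Step 2: d_i = R_x(i) - R_y(i); compute d_i^2.
  (4-2)^2=4, (7-6)^2=1, (8-5)^2=9, (5-3)^2=4, (2-4)^2=4, (3-1)^2=4, (6-8)^2=4, (1-7)^2=36
sum(d^2) = 66.
Step 3: rho = 1 - 6*66 / (8*(8^2 - 1)) = 1 - 396/504 = 0.214286.
Step 4: Under H0, t = rho * sqrt((n-2)/(1-rho^2)) = 0.5374 ~ t(6).
Step 5: Two-sided p-value from the t-distribution with 6 df = 0.610344.
Step 6: alpha = 0.1. fail to reject H0.

rho = 0.2143, p = 0.610344, fail to reject H0 at alpha = 0.1.


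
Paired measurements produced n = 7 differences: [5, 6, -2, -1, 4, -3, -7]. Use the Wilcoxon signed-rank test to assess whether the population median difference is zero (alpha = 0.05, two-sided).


Step 1: Drop any zero differences (none here) and take |d_i|.
|d| = [5, 6, 2, 1, 4, 3, 7]
Step 2: Midrank |d_i| (ties get averaged ranks).
ranks: |5|->5, |6|->6, |2|->2, |1|->1, |4|->4, |3|->3, |7|->7
Step 3: Attach original signs; sum ranks with positive sign and with negative sign.
W+ = 5 + 6 + 4 = 15
W- = 2 + 1 + 3 + 7 = 13
(Check: W+ + W- = 28 should equal n(n+1)/2 = 28.)
Step 4: Test statistic W = min(W+, W-) = 13.
Step 5: No ties, so the exact null distribution over the 2^7 = 128 sign assignments gives the two-sided p-value = 0.937500.
Step 6: alpha = 0.05. fail to reject H0.

W+ = 15, W- = 13, W = min = 13, p = 0.937500, fail to reject H0.


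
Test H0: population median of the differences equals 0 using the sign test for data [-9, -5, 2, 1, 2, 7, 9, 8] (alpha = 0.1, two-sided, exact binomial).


Step 1: Discard zero differences. Original n = 8; n_eff = number of nonzero differences = 8.
Nonzero differences (with sign): -9, -5, +2, +1, +2, +7, +9, +8
Step 2: Count signs: positive = 6, negative = 2.
Step 3: Under H0: P(positive) = 0.5, so the number of positives S ~ Bin(8, 0.5).
Step 4: Two-sided exact p-value = sum of Bin(8,0.5) probabilities at or below the observed probability = 0.289062.
Step 5: alpha = 0.1. fail to reject H0.

n_eff = 8, pos = 6, neg = 2, p = 0.289062, fail to reject H0.


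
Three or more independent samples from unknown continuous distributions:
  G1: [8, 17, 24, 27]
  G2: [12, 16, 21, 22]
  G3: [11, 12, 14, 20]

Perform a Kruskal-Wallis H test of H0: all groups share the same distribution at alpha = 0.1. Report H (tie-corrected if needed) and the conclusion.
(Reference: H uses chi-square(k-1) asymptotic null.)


Step 1: Combine all N = 12 observations and assign midranks.
sorted (value, group, rank): (8,G1,1), (11,G3,2), (12,G2,3.5), (12,G3,3.5), (14,G3,5), (16,G2,6), (17,G1,7), (20,G3,8), (21,G2,9), (22,G2,10), (24,G1,11), (27,G1,12)
Step 2: Sum ranks within each group.
R_1 = 31 (n_1 = 4)
R_2 = 28.5 (n_2 = 4)
R_3 = 18.5 (n_3 = 4)
Step 3: H = 12/(N(N+1)) * sum(R_i^2/n_i) - 3(N+1)
     = 12/(12*13) * (31^2/4 + 28.5^2/4 + 18.5^2/4) - 3*13
     = 0.076923 * 528.875 - 39
     = 1.682692.
Step 4: Ties present; correction factor C = 1 - 6/(12^3 - 12) = 0.996503. Corrected H = 1.682692 / 0.996503 = 1.688596.
Step 5: Under H0, H ~ chi^2(2); p-value = 0.429859.
Step 6: alpha = 0.1. fail to reject H0.

H = 1.6886, df = 2, p = 0.429859, fail to reject H0.


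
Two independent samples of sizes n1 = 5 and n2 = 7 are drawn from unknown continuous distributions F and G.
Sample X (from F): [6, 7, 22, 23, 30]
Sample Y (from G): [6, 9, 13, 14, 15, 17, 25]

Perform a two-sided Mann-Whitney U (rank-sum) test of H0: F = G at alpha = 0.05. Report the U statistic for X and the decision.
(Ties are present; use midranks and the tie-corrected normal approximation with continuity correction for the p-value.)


Step 1: Combine and sort all 12 observations; assign midranks.
sorted (value, group): (6,X), (6,Y), (7,X), (9,Y), (13,Y), (14,Y), (15,Y), (17,Y), (22,X), (23,X), (25,Y), (30,X)
ranks: 6->1.5, 6->1.5, 7->3, 9->4, 13->5, 14->6, 15->7, 17->8, 22->9, 23->10, 25->11, 30->12
Step 2: Rank sum for X: R1 = 1.5 + 3 + 9 + 10 + 12 = 35.5.
Step 3: U_X = R1 - n1(n1+1)/2 = 35.5 - 5*6/2 = 35.5 - 15 = 20.5.
       U_Y = n1*n2 - U_X = 35 - 20.5 = 14.5.
Step 4: Ties are present, so use the tie-corrected normal approximation (with continuity correction) for the p-value.
Step 5: p-value = 0.684221; compare to alpha = 0.05. fail to reject H0.

U_X = 20.5, p = 0.684221, fail to reject H0 at alpha = 0.05.


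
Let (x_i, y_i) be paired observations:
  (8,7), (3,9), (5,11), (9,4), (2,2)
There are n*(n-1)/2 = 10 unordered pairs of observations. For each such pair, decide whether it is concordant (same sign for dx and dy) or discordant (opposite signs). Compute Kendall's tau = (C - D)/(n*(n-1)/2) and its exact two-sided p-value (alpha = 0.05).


Step 1: Enumerate the 10 unordered pairs (i,j) with i<j and classify each by sign(x_j-x_i) * sign(y_j-y_i).
  (1,2):dx=-5,dy=+2->D; (1,3):dx=-3,dy=+4->D; (1,4):dx=+1,dy=-3->D; (1,5):dx=-6,dy=-5->C
  (2,3):dx=+2,dy=+2->C; (2,4):dx=+6,dy=-5->D; (2,5):dx=-1,dy=-7->C; (3,4):dx=+4,dy=-7->D
  (3,5):dx=-3,dy=-9->C; (4,5):dx=-7,dy=-2->C
Step 2: C = 5, D = 5, total pairs = 10.
Step 3: tau = (C - D)/(n(n-1)/2) = (5 - 5)/10 = 0.000000.
Step 4: Exact two-sided p-value (enumerate n! = 120 permutations of y under H0): p = 1.000000.
Step 5: alpha = 0.05. fail to reject H0.

tau_b = 0.0000 (C=5, D=5), p = 1.000000, fail to reject H0.


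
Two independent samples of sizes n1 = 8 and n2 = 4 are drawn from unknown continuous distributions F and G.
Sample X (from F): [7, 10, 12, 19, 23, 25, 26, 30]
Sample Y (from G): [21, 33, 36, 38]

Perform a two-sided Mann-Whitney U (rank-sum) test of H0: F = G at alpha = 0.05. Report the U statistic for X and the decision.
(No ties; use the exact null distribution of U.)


Step 1: Combine and sort all 12 observations; assign midranks.
sorted (value, group): (7,X), (10,X), (12,X), (19,X), (21,Y), (23,X), (25,X), (26,X), (30,X), (33,Y), (36,Y), (38,Y)
ranks: 7->1, 10->2, 12->3, 19->4, 21->5, 23->6, 25->7, 26->8, 30->9, 33->10, 36->11, 38->12
Step 2: Rank sum for X: R1 = 1 + 2 + 3 + 4 + 6 + 7 + 8 + 9 = 40.
Step 3: U_X = R1 - n1(n1+1)/2 = 40 - 8*9/2 = 40 - 36 = 4.
       U_Y = n1*n2 - U_X = 32 - 4 = 28.
Step 4: No ties, so the exact null distribution of U (based on enumerating the C(12,8) = 495 equally likely rank assignments) gives the two-sided p-value.
Step 5: p-value = 0.048485; compare to alpha = 0.05. reject H0.

U_X = 4, p = 0.048485, reject H0 at alpha = 0.05.


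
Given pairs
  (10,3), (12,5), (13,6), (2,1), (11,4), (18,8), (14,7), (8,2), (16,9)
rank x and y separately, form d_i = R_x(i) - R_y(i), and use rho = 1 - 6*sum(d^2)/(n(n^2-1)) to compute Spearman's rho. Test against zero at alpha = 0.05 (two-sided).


Step 1: Rank x and y separately (midranks; no ties here).
rank(x): 10->3, 12->5, 13->6, 2->1, 11->4, 18->9, 14->7, 8->2, 16->8
rank(y): 3->3, 5->5, 6->6, 1->1, 4->4, 8->8, 7->7, 2->2, 9->9
Step 2: d_i = R_x(i) - R_y(i); compute d_i^2.
  (3-3)^2=0, (5-5)^2=0, (6-6)^2=0, (1-1)^2=0, (4-4)^2=0, (9-8)^2=1, (7-7)^2=0, (2-2)^2=0, (8-9)^2=1
sum(d^2) = 2.
Step 3: rho = 1 - 6*2 / (9*(9^2 - 1)) = 1 - 12/720 = 0.983333.
Step 4: Under H0, t = rho * sqrt((n-2)/(1-rho^2)) = 14.3096 ~ t(7).
Step 5: Two-sided p-value from the t-distribution with 7 df = 0.000002.
Step 6: alpha = 0.05. reject H0.

rho = 0.9833, p = 0.000002, reject H0 at alpha = 0.05.


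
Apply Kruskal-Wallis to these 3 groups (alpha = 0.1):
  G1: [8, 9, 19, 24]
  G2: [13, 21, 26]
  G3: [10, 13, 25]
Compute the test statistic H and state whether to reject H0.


Step 1: Combine all N = 10 observations and assign midranks.
sorted (value, group, rank): (8,G1,1), (9,G1,2), (10,G3,3), (13,G2,4.5), (13,G3,4.5), (19,G1,6), (21,G2,7), (24,G1,8), (25,G3,9), (26,G2,10)
Step 2: Sum ranks within each group.
R_1 = 17 (n_1 = 4)
R_2 = 21.5 (n_2 = 3)
R_3 = 16.5 (n_3 = 3)
Step 3: H = 12/(N(N+1)) * sum(R_i^2/n_i) - 3(N+1)
     = 12/(10*11) * (17^2/4 + 21.5^2/3 + 16.5^2/3) - 3*11
     = 0.109091 * 317.083 - 33
     = 1.590909.
Step 4: Ties present; correction factor C = 1 - 6/(10^3 - 10) = 0.993939. Corrected H = 1.590909 / 0.993939 = 1.600610.
Step 5: Under H0, H ~ chi^2(2); p-value = 0.449192.
Step 6: alpha = 0.1. fail to reject H0.

H = 1.6006, df = 2, p = 0.449192, fail to reject H0.


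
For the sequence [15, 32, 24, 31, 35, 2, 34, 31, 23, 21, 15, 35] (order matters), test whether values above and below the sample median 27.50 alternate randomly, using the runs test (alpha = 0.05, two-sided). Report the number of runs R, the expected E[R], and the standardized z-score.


Step 1: Compute median = 27.50; label A = above, B = below.
Labels in order: BABAABAABBBA  (n_A = 6, n_B = 6)
Step 2: Count runs R = 8.
Step 3: Under H0 (random ordering), E[R] = 2*n_A*n_B/(n_A+n_B) + 1 = 2*6*6/12 + 1 = 7.0000.
        Var[R] = 2*n_A*n_B*(2*n_A*n_B - n_A - n_B) / ((n_A+n_B)^2 * (n_A+n_B-1)) = 4320/1584 = 2.7273.
        SD[R] = 1.6514.
Step 4: Continuity-corrected z = (R - 0.5 - E[R]) / SD[R] = (8 - 0.5 - 7.0000) / 1.6514 = 0.3028.
Step 5: Two-sided p-value via normal approximation = 2*(1 - Phi(|z|)) = 0.762069.
Step 6: alpha = 0.05. fail to reject H0.

R = 8, z = 0.3028, p = 0.762069, fail to reject H0.


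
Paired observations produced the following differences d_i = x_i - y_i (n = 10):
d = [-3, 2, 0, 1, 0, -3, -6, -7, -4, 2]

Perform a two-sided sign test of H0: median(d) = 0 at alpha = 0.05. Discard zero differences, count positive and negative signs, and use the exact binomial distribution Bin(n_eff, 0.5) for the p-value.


Step 1: Discard zero differences. Original n = 10; n_eff = number of nonzero differences = 8.
Nonzero differences (with sign): -3, +2, +1, -3, -6, -7, -4, +2
Step 2: Count signs: positive = 3, negative = 5.
Step 3: Under H0: P(positive) = 0.5, so the number of positives S ~ Bin(8, 0.5).
Step 4: Two-sided exact p-value = sum of Bin(8,0.5) probabilities at or below the observed probability = 0.726562.
Step 5: alpha = 0.05. fail to reject H0.

n_eff = 8, pos = 3, neg = 5, p = 0.726562, fail to reject H0.


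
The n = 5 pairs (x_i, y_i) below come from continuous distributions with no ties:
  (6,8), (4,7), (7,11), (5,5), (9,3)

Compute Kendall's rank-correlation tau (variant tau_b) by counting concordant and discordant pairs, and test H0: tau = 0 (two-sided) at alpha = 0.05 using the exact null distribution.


Step 1: Enumerate the 10 unordered pairs (i,j) with i<j and classify each by sign(x_j-x_i) * sign(y_j-y_i).
  (1,2):dx=-2,dy=-1->C; (1,3):dx=+1,dy=+3->C; (1,4):dx=-1,dy=-3->C; (1,5):dx=+3,dy=-5->D
  (2,3):dx=+3,dy=+4->C; (2,4):dx=+1,dy=-2->D; (2,5):dx=+5,dy=-4->D; (3,4):dx=-2,dy=-6->C
  (3,5):dx=+2,dy=-8->D; (4,5):dx=+4,dy=-2->D
Step 2: C = 5, D = 5, total pairs = 10.
Step 3: tau = (C - D)/(n(n-1)/2) = (5 - 5)/10 = 0.000000.
Step 4: Exact two-sided p-value (enumerate n! = 120 permutations of y under H0): p = 1.000000.
Step 5: alpha = 0.05. fail to reject H0.

tau_b = 0.0000 (C=5, D=5), p = 1.000000, fail to reject H0.


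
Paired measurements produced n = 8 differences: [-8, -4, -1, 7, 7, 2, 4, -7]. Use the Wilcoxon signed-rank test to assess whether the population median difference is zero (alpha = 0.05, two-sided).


Step 1: Drop any zero differences (none here) and take |d_i|.
|d| = [8, 4, 1, 7, 7, 2, 4, 7]
Step 2: Midrank |d_i| (ties get averaged ranks).
ranks: |8|->8, |4|->3.5, |1|->1, |7|->6, |7|->6, |2|->2, |4|->3.5, |7|->6
Step 3: Attach original signs; sum ranks with positive sign and with negative sign.
W+ = 6 + 6 + 2 + 3.5 = 17.5
W- = 8 + 3.5 + 1 + 6 = 18.5
(Check: W+ + W- = 36 should equal n(n+1)/2 = 36.)
Step 4: Test statistic W = min(W+, W-) = 17.5.
Step 5: Ties in |d|, so use the tie-corrected normal approximation.
        E[W] = n(n+1)/4 = 8*9/4 = 18.
        Tie groups: |d|=4 (t=2), |d|=7 (t=3); sum(t^3 - t) = 30.
        Var[W] = n(n+1)(2n+1)/24 - sum(t^3-t)/48 = 1224/24 - 30/48 = 50.375.
        z = (W - E[W]) / sqrt(Var[W]) = (17.5 - 18) / 7.0975 = -0.0704.
        Two-sided p = 2*Phi(z) = 0.943838.
Step 6: alpha = 0.05. fail to reject H0.

W+ = 17.5, W- = 18.5, W = min = 17.5, p = 0.943838, fail to reject H0.


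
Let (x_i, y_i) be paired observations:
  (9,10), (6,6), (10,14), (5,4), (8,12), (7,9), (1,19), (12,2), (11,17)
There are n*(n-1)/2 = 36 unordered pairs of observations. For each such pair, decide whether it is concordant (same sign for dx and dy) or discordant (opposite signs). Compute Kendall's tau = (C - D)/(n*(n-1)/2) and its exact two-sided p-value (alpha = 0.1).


Step 1: Enumerate the 36 unordered pairs (i,j) with i<j and classify each by sign(x_j-x_i) * sign(y_j-y_i).
  (1,2):dx=-3,dy=-4->C; (1,3):dx=+1,dy=+4->C; (1,4):dx=-4,dy=-6->C; (1,5):dx=-1,dy=+2->D
  (1,6):dx=-2,dy=-1->C; (1,7):dx=-8,dy=+9->D; (1,8):dx=+3,dy=-8->D; (1,9):dx=+2,dy=+7->C
  (2,3):dx=+4,dy=+8->C; (2,4):dx=-1,dy=-2->C; (2,5):dx=+2,dy=+6->C; (2,6):dx=+1,dy=+3->C
  (2,7):dx=-5,dy=+13->D; (2,8):dx=+6,dy=-4->D; (2,9):dx=+5,dy=+11->C; (3,4):dx=-5,dy=-10->C
  (3,5):dx=-2,dy=-2->C; (3,6):dx=-3,dy=-5->C; (3,7):dx=-9,dy=+5->D; (3,8):dx=+2,dy=-12->D
  (3,9):dx=+1,dy=+3->C; (4,5):dx=+3,dy=+8->C; (4,6):dx=+2,dy=+5->C; (4,7):dx=-4,dy=+15->D
  (4,8):dx=+7,dy=-2->D; (4,9):dx=+6,dy=+13->C; (5,6):dx=-1,dy=-3->C; (5,7):dx=-7,dy=+7->D
  (5,8):dx=+4,dy=-10->D; (5,9):dx=+3,dy=+5->C; (6,7):dx=-6,dy=+10->D; (6,8):dx=+5,dy=-7->D
  (6,9):dx=+4,dy=+8->C; (7,8):dx=+11,dy=-17->D; (7,9):dx=+10,dy=-2->D; (8,9):dx=-1,dy=+15->D
Step 2: C = 20, D = 16, total pairs = 36.
Step 3: tau = (C - D)/(n(n-1)/2) = (20 - 16)/36 = 0.111111.
Step 4: Exact two-sided p-value (enumerate n! = 362880 permutations of y under H0): p = 0.761414.
Step 5: alpha = 0.1. fail to reject H0.

tau_b = 0.1111 (C=20, D=16), p = 0.761414, fail to reject H0.


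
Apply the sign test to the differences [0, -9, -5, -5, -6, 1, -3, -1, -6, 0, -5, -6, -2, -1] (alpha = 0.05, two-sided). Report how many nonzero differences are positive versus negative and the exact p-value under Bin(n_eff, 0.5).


Step 1: Discard zero differences. Original n = 14; n_eff = number of nonzero differences = 12.
Nonzero differences (with sign): -9, -5, -5, -6, +1, -3, -1, -6, -5, -6, -2, -1
Step 2: Count signs: positive = 1, negative = 11.
Step 3: Under H0: P(positive) = 0.5, so the number of positives S ~ Bin(12, 0.5).
Step 4: Two-sided exact p-value = sum of Bin(12,0.5) probabilities at or below the observed probability = 0.006348.
Step 5: alpha = 0.05. reject H0.

n_eff = 12, pos = 1, neg = 11, p = 0.006348, reject H0.


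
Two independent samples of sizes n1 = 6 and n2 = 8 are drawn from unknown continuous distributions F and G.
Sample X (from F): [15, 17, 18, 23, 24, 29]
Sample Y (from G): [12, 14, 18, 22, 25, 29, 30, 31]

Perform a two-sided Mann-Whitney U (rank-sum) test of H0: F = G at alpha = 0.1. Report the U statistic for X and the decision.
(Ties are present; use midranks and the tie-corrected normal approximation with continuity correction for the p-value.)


Step 1: Combine and sort all 14 observations; assign midranks.
sorted (value, group): (12,Y), (14,Y), (15,X), (17,X), (18,X), (18,Y), (22,Y), (23,X), (24,X), (25,Y), (29,X), (29,Y), (30,Y), (31,Y)
ranks: 12->1, 14->2, 15->3, 17->4, 18->5.5, 18->5.5, 22->7, 23->8, 24->9, 25->10, 29->11.5, 29->11.5, 30->13, 31->14
Step 2: Rank sum for X: R1 = 3 + 4 + 5.5 + 8 + 9 + 11.5 = 41.
Step 3: U_X = R1 - n1(n1+1)/2 = 41 - 6*7/2 = 41 - 21 = 20.
       U_Y = n1*n2 - U_X = 48 - 20 = 28.
Step 4: Ties are present, so use the tie-corrected normal approximation (with continuity correction) for the p-value.
Step 5: p-value = 0.650661; compare to alpha = 0.1. fail to reject H0.

U_X = 20, p = 0.650661, fail to reject H0 at alpha = 0.1.


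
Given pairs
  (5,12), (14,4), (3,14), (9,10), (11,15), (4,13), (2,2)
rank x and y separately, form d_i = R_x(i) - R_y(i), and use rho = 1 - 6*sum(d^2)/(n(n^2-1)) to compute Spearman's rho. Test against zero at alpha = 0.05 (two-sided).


Step 1: Rank x and y separately (midranks; no ties here).
rank(x): 5->4, 14->7, 3->2, 9->5, 11->6, 4->3, 2->1
rank(y): 12->4, 4->2, 14->6, 10->3, 15->7, 13->5, 2->1
Step 2: d_i = R_x(i) - R_y(i); compute d_i^2.
  (4-4)^2=0, (7-2)^2=25, (2-6)^2=16, (5-3)^2=4, (6-7)^2=1, (3-5)^2=4, (1-1)^2=0
sum(d^2) = 50.
Step 3: rho = 1 - 6*50 / (7*(7^2 - 1)) = 1 - 300/336 = 0.107143.
Step 4: Under H0, t = rho * sqrt((n-2)/(1-rho^2)) = 0.2410 ~ t(5).
Step 5: Two-sided p-value from the t-distribution with 5 df = 0.819151.
Step 6: alpha = 0.05. fail to reject H0.

rho = 0.1071, p = 0.819151, fail to reject H0 at alpha = 0.05.


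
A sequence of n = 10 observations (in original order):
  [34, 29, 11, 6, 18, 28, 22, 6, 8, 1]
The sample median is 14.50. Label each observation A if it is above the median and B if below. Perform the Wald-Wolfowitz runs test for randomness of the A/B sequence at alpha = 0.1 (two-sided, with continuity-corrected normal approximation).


Step 1: Compute median = 14.50; label A = above, B = below.
Labels in order: AABBAAABBB  (n_A = 5, n_B = 5)
Step 2: Count runs R = 4.
Step 3: Under H0 (random ordering), E[R] = 2*n_A*n_B/(n_A+n_B) + 1 = 2*5*5/10 + 1 = 6.0000.
        Var[R] = 2*n_A*n_B*(2*n_A*n_B - n_A - n_B) / ((n_A+n_B)^2 * (n_A+n_B-1)) = 2000/900 = 2.2222.
        SD[R] = 1.4907.
Step 4: Continuity-corrected z = (R + 0.5 - E[R]) / SD[R] = (4 + 0.5 - 6.0000) / 1.4907 = -1.0062.
Step 5: Two-sided p-value via normal approximation = 2*(1 - Phi(|z|)) = 0.314305.
Step 6: alpha = 0.1. fail to reject H0.

R = 4, z = -1.0062, p = 0.314305, fail to reject H0.
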